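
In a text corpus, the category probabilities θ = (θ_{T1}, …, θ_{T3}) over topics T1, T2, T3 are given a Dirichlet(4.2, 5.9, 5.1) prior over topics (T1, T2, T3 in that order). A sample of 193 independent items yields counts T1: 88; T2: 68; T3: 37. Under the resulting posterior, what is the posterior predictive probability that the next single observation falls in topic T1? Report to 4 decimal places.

The Dirichlet prior is conjugate to the Multinomial likelihood: each posterior αⱼ = prior αⱼ + observed count nⱼ.
Posterior concentration: (92.2, 73.9, 42.1), total = 208.2.
P(next = T1 | data) = α_{T1}/Σα = 0.4428.

0.4428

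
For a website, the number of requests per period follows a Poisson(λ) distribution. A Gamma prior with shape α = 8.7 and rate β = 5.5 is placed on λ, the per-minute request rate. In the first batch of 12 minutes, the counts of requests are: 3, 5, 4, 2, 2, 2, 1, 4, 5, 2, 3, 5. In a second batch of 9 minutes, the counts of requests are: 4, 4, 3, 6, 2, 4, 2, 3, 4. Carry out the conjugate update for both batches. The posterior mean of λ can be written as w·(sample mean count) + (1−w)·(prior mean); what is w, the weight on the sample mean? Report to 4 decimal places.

With a Gamma(shape α, rate β) prior, the Poisson likelihood is conjugate: the posterior is Gamma(α + ΣXᵢ, β + n).
Total number of minutes: n = 12 + 9 = 21.
Posterior mean = (α₀+S)/(β₀+n) = [n/(β₀+n)]·(S/n) + [β₀/(β₀+n)]·(α₀/β₀), so only n and β₀ enter the weight.
Weight on data w = n/(β₀+n) = 21/(5.5+21) = 21/26.5 = 0.7925.

0.7925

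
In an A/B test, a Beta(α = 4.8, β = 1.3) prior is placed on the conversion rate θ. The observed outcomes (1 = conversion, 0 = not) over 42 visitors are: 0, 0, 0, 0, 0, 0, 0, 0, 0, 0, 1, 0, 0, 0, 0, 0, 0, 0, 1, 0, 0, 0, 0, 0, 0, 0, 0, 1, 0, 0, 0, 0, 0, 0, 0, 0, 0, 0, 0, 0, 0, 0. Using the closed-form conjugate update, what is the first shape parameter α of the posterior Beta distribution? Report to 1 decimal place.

7.8

The Beta prior is conjugate to a Binomial/Bernoulli likelihood; the update adds successes to α and failures to β.
Posterior: Beta(α+k, β+n−k) = Beta(4.8+3, 1.3+39) = Beta(7.8, 40.3).
Posterior α = 7.8.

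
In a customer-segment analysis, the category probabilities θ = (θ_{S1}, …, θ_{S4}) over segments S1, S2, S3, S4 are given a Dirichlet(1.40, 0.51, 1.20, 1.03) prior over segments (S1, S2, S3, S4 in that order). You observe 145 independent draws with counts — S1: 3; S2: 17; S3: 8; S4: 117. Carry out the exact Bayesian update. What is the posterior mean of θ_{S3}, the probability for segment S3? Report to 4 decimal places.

0.0617

The Dirichlet prior is conjugate to the Multinomial likelihood: each posterior αⱼ = prior αⱼ + observed count nⱼ.
Posterior concentration: (4.40, 17.51, 9.20, 118.03), total = 149.14.
E[θ_{S3}|data] = α_{S3}/Σα = 9.20/149.14 = 0.0617.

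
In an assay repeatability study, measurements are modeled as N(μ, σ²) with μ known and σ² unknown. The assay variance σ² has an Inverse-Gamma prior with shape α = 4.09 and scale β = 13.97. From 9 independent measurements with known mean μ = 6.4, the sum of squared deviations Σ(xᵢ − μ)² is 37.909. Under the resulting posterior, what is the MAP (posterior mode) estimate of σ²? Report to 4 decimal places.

3.4332

With known mean μ and an Inverse-Gamma(α, β) prior on σ², the Normal likelihood is conjugate: posterior is Inv-Gamma(α + n/2, β + Σ(xᵢ−μ)²/2).
Posterior: Inv-Gamma(4.09 + 9/2, 13.97 + 37.909/2) = Inv-Gamma(8.59, 32.9245).
Mode = β/(α+1) = 32.9245/9.59 = 3.4332.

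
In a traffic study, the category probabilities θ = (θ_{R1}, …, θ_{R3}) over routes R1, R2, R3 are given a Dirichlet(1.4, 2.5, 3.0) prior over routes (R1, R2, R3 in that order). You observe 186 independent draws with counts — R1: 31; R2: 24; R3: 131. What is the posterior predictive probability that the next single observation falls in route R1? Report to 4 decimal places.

The Dirichlet prior is conjugate to the Multinomial likelihood: each posterior αⱼ = prior αⱼ + observed count nⱼ.
Posterior concentration: (32.4, 26.5, 134.0), total = 192.9.
P(next = R1 | data) = α_{R1}/Σα = 0.1680.

0.1680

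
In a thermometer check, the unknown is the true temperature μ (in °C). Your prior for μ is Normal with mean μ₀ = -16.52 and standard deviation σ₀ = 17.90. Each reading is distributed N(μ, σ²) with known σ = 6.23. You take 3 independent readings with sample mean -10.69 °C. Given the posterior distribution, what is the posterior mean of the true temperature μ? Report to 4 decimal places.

-10.9163

For Normal data with known variance σ², a Normal(μ₀, σ₀²) prior on μ is conjugate. Posterior precision = 1/σ₀² + n/σ²; posterior mean is the precision-weighted average of μ₀ and x̄.
n·x̄ = 3·(-10.69) = -32.07.
σ₀² = 17.90² = 320.41, σ² = 6.23² = 38.8129; σ² + n·σ₀² = 38.8129 + 3·320.41 = 1000.0429.
Posterior mean = (μ₀/σ₀² + n·x̄/σ²)/(1/σ₀² + n/σ²) = (σ²·μ₀ + σ₀²·n·x̄)/(σ² + n·σ₀²) = (38.8129·(-16.52) + 320.41·(-32.07))/1000.0429 = -10916.737808/1000.0429 = -10.9163.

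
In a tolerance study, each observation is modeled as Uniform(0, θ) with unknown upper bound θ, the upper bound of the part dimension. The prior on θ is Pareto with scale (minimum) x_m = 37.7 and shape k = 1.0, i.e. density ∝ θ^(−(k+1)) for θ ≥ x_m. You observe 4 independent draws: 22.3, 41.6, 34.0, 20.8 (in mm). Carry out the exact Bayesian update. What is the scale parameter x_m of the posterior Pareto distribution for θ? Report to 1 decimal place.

41.6

A Pareto(scale x_m, shape k) prior on the upper bound θ of Uniform(0, θ) is conjugate: posterior is Pareto(max(x_m, max xᵢ), k + n).
Sample maximum = 41.6; prior scale x_m = 37.7 → posterior scale = max = 41.6.
Posterior shape = 1.0 + 4 = 5.0.
Posterior scale x_m = 41.6.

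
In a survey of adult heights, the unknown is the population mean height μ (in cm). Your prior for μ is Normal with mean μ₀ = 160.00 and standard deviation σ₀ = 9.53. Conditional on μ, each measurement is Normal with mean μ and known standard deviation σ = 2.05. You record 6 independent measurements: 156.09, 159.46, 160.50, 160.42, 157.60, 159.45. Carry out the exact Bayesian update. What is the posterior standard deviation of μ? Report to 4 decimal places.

0.8337

For Normal data with known variance σ², a Normal(μ₀, σ₀²) prior on μ is conjugate. Posterior precision = 1/σ₀² + n/σ²; posterior mean is the precision-weighted average of μ₀ and x̄.
σ₀² = 9.53² = 90.8209, σ² = 2.05² = 4.2025; σ² + n·σ₀² = 4.2025 + 6·90.8209 = 549.1279.
Posterior precision = 1/σ₀² + n/σ² = 1/90.8209 + 6/4.2025 = (σ² + n·σ₀²)/(σ₀²σ²) = 549.1279/(90.8209·4.2025); posterior variance σₙ² = σ₀²σ²/(σ² + n·σ₀²) = 90.8209·4.2025/549.1279 = 0.695056.
Posterior SD = √σₙ² = √(90.8209·4.2025/549.1279) = 0.8337.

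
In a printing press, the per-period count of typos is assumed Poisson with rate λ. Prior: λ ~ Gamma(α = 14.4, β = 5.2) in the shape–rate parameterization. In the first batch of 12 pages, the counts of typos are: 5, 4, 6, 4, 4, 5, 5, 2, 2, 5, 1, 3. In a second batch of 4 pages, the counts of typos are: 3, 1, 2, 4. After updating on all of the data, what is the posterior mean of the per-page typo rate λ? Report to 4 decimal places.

With a Gamma(shape α, rate β) prior, the Poisson likelihood is conjugate: the posterior is Gamma(α + ΣXᵢ, β + n).
Batch 1: sum of counts S = 46 over n = 12 pages.
After batch 1: Gamma(α+S, β+n) = Gamma(14.4+46, 5.2+12) = Gamma(60.4, 17.2).
Batch 2: sum of counts S = 10 over n = 4 pages.
After batch 2: Gamma(α+S, β+n) = Gamma(60.4+10, 17.2+4) = Gamma(70.4, 21.2).
Posterior mean = α/β = 70.4/21.2 = 3.3208.

3.3208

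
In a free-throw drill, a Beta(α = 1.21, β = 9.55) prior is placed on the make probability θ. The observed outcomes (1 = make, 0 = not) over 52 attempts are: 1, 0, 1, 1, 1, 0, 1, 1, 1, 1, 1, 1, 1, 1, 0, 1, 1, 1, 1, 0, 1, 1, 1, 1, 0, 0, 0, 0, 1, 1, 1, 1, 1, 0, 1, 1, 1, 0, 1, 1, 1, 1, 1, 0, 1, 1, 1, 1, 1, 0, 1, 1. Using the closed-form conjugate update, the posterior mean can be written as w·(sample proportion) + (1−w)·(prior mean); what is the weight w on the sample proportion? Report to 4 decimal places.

The Beta prior is conjugate to a Binomial/Bernoulli likelihood; the update adds successes to α and failures to β.
Posterior mean = (α₀+k)/(α₀+β₀+n) = [n/(α₀+β₀+n)]·(k/n) + [(α₀+β₀)/(α₀+β₀+n)]·α₀/(α₀+β₀), so only n and the prior enter the weight.
The weight on the data is w = n/(α₀+β₀+n) = 52/(1.21+9.55+52) = 52/62.76 = 0.8286.

0.8286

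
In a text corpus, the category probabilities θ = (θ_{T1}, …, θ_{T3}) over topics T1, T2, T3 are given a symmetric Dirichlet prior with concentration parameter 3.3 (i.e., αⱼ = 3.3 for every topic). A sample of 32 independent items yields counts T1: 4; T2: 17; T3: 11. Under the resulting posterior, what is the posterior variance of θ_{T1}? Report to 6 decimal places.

0.003354

The Dirichlet prior is conjugate to the Multinomial likelihood: each posterior αⱼ = prior αⱼ + observed count nⱼ.
Posterior concentration: (7.3, 20.3, 14.3), total = 41.9.
Var[θ_j] = α_j(Σα−α_j)/((Σα)²(Σα+1)) = 7.3·34.6/(41.9²·42.9) = 0.003354.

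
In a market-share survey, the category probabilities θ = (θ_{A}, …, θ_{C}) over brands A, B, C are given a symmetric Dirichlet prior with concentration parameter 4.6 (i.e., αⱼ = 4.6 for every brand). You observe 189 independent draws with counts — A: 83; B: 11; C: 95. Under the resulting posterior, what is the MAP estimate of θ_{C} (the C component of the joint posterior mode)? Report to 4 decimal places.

0.4935

The Dirichlet prior is conjugate to the Multinomial likelihood: each posterior αⱼ = prior αⱼ + observed count nⱼ.
Posterior concentration: (87.6, 15.6, 99.6), total = 202.8.
Joint mode component: (α_{C}−1)/(Σα−K) = 98.6/199.8 = 0.4935.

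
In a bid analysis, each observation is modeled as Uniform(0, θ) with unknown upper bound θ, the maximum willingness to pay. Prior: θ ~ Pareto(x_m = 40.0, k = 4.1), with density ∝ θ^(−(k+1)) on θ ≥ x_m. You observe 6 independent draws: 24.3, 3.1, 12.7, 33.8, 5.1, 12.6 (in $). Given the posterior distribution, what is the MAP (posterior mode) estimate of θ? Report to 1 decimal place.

A Pareto(scale x_m, shape k) prior on the upper bound θ of Uniform(0, θ) is conjugate: posterior is Pareto(max(x_m, max xᵢ), k + n).
Sample maximum = 33.8; prior scale x_m = 40.0 → posterior scale = max = 40.0.
Posterior shape = 4.1 + 6 = 10.1.
The Pareto density is decreasing on [x_m, ∞), so the mode is x_m = 40.0.

40.0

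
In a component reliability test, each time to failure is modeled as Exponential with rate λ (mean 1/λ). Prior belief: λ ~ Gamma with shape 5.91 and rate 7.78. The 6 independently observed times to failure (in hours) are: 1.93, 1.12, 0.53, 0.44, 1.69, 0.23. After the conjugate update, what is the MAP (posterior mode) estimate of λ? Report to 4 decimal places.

With a Gamma(shape α, rate β) prior on the exponential rate λ, the posterior after n observations with total T = Σxᵢ is Gamma(α+n, β+T).
Sum of observations T = 5.94 hours; n = 6.
Posterior: Gamma(5.91+6, 7.78+5.94) = Gamma(11.91, 13.72).
Mode = (α−1)/β = 0.7952.

0.7952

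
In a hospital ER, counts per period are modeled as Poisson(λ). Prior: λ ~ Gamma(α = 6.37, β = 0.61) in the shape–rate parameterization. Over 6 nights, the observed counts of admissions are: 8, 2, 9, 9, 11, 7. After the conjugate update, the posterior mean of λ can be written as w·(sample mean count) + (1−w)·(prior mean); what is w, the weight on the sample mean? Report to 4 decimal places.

0.9077

With a Gamma(shape α, rate β) prior, the Poisson likelihood is conjugate: the posterior is Gamma(α + ΣXᵢ, β + n).
Posterior mean = (α₀+S)/(β₀+n) = [n/(β₀+n)]·(S/n) + [β₀/(β₀+n)]·(α₀/β₀), so only n and β₀ enter the weight.
Weight on data w = n/(β₀+n) = 6/(0.61+6) = 6/6.61 = 0.9077.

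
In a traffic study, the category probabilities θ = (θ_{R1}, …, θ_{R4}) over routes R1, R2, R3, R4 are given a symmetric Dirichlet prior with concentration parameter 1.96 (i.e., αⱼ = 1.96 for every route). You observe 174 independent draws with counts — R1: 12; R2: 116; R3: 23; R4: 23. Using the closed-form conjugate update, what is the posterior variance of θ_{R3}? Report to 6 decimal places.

0.000648

The Dirichlet prior is conjugate to the Multinomial likelihood: each posterior αⱼ = prior αⱼ + observed count nⱼ.
Posterior concentration: (13.96, 117.96, 24.96, 24.96), total = 181.84.
Var[θ_j] = α_j(Σα−α_j)/((Σα)²(Σα+1)) = 24.96·156.88/(181.84²·182.84) = 0.000648.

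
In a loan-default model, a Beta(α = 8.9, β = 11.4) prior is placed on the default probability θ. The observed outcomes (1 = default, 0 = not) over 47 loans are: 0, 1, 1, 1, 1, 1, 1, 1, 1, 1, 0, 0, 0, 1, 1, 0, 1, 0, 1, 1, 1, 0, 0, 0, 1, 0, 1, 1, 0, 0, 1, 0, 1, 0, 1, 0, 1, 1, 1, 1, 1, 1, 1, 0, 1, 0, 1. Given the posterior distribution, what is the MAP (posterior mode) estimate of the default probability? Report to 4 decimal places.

0.5804

The Beta prior is conjugate to a Binomial/Bernoulli likelihood; the update adds successes to α and failures to β.
Posterior: Beta(α+k, β+n−k) = Beta(8.9+30, 11.4+17) = Beta(38.9, 28.4).
Mode of Beta(a,b) for a,b>1 is (a−1)/(a+b−2) = 37.9/65.3 = 0.5804.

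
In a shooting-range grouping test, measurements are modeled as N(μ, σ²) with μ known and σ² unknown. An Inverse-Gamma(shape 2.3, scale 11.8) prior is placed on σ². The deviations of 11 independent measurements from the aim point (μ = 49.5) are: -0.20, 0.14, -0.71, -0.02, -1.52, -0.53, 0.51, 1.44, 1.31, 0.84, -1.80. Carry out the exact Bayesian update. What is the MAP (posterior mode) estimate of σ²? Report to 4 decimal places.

1.9745

With known mean μ and an Inverse-Gamma(α, β) prior on σ², the Normal likelihood is conjugate: posterior is Inv-Gamma(α + n/2, β + Σ(xᵢ−μ)²/2).
Σ(xᵢ−μ)² = (-0.20)² + (0.14)² + (-0.71)² + (-0.02)² + (-1.52)² + (-0.53)² + (0.51)² + (1.44)² + (1.31)² + (0.84)² + (-1.80)² = 11.1508.
Posterior: Inv-Gamma(2.3 + 11/2, 11.8 + 11.1508/2) = Inv-Gamma(7.80, 17.37540).
Mode = β/(α+1) = 17.37540/8.80 = 1.9745.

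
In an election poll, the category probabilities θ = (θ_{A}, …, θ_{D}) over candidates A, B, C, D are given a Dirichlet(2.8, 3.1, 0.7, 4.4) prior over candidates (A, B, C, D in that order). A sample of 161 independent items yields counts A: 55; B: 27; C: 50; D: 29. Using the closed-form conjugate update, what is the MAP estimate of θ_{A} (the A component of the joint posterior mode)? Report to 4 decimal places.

The Dirichlet prior is conjugate to the Multinomial likelihood: each posterior αⱼ = prior αⱼ + observed count nⱼ.
Posterior concentration: (57.8, 30.1, 50.7, 33.4), total = 172.0.
Joint mode component: (α_{A}−1)/(Σα−K) = 56.8/168.0 = 0.3381.

0.3381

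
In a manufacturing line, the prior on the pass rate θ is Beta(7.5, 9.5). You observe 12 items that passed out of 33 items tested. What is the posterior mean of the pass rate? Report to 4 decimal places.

The Beta prior is conjugate to a Binomial/Bernoulli likelihood; the update adds successes to α and failures to β.
Posterior: Beta(α+k, β+n−k) = Beta(7.5+12, 9.5+21) = Beta(19.5, 30.5).
Posterior mean = α/(α+β) = 19.5/50.0 = 0.3900.

0.3900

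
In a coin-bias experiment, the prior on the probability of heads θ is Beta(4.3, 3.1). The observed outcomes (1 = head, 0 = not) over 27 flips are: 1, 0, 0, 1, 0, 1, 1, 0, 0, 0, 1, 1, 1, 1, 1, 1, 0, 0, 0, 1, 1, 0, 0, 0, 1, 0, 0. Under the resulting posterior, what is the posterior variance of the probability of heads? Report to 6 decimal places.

The Beta prior is conjugate to a Binomial/Bernoulli likelihood; the update adds successes to α and failures to β.
Posterior: Beta(α+k, β+n−k) = Beta(4.3+13, 3.1+14) = Beta(17.3, 17.1).
Var = αβ/((α+β)²(α+β+1)) = 17.3·17.1/(34.4²·35.4) = 0.007062.

0.007062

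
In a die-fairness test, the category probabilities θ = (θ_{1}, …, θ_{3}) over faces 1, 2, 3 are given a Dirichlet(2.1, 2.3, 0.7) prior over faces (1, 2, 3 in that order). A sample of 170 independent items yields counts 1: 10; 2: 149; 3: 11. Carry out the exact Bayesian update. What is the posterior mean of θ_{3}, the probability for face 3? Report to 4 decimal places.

0.0668

The Dirichlet prior is conjugate to the Multinomial likelihood: each posterior αⱼ = prior αⱼ + observed count nⱼ.
Posterior concentration: (12.1, 151.3, 11.7), total = 175.1.
E[θ_{3}|data] = α_{3}/Σα = 11.7/175.1 = 0.0668.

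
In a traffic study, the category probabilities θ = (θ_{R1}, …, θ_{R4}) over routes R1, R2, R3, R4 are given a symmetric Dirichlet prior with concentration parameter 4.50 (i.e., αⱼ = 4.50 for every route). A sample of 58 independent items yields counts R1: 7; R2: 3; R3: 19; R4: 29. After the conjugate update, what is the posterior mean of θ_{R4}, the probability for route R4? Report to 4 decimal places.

0.4408

The Dirichlet prior is conjugate to the Multinomial likelihood: each posterior αⱼ = prior αⱼ + observed count nⱼ.
Posterior concentration: (11.50, 7.50, 23.50, 33.50), total = 76.00.
E[θ_{R4}|data] = α_{R4}/Σα = 33.50/76.00 = 0.4408.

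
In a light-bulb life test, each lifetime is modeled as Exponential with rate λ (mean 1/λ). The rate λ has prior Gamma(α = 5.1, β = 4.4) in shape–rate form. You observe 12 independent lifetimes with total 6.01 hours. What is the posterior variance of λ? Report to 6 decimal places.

0.157796

With a Gamma(shape α, rate β) prior on the exponential rate λ, the posterior after n observations with total T = Σxᵢ is Gamma(α+n, β+T).
Posterior: Gamma(5.1+12, 4.4+6.01) = Gamma(17.1, 10.41).
Var = α/β² = 0.157796.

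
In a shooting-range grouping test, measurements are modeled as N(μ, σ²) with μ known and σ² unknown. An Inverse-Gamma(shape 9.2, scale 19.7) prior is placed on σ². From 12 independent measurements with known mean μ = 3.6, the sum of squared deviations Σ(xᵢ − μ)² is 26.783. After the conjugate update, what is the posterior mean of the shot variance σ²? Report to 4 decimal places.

2.3304

With known mean μ and an Inverse-Gamma(α, β) prior on σ², the Normal likelihood is conjugate: posterior is Inv-Gamma(α + n/2, β + Σ(xᵢ−μ)²/2).
Posterior: Inv-Gamma(9.2 + 12/2, 19.7 + 26.783/2) = Inv-Gamma(15.20, 33.0915).
E[σ²|data] = β/(α−1) = 33.0915/14.20 = 2.3304.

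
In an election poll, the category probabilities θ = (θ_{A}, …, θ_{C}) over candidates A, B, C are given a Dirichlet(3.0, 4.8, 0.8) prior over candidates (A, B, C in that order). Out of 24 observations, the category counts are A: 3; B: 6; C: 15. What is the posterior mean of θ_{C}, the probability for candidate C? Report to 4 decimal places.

The Dirichlet prior is conjugate to the Multinomial likelihood: each posterior αⱼ = prior αⱼ + observed count nⱼ.
Posterior concentration: (6.0, 10.8, 15.8), total = 32.6.
E[θ_{C}|data] = α_{C}/Σα = 15.8/32.6 = 0.4847.

0.4847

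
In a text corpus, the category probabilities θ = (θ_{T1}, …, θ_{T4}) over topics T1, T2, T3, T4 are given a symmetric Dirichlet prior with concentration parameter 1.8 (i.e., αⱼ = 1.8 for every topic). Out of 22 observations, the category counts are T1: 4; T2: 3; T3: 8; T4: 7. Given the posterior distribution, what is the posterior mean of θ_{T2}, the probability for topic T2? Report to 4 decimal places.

The Dirichlet prior is conjugate to the Multinomial likelihood: each posterior αⱼ = prior αⱼ + observed count nⱼ.
Posterior concentration: (5.8, 4.8, 9.8, 8.8), total = 29.2.
E[θ_{T2}|data] = α_{T2}/Σα = 4.8/29.2 = 0.1644.

0.1644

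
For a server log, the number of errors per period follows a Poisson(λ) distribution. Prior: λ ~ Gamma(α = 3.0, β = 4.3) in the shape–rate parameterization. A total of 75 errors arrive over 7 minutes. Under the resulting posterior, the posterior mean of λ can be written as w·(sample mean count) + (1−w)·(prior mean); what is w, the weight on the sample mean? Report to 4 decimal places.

0.6195

With a Gamma(shape α, rate β) prior, the Poisson likelihood is conjugate: the posterior is Gamma(α + ΣXᵢ, β + n).
Posterior mean = (α₀+S)/(β₀+n) = [n/(β₀+n)]·(S/n) + [β₀/(β₀+n)]·(α₀/β₀), so only n and β₀ enter the weight.
Weight on data w = n/(β₀+n) = 7/(4.3+7) = 7/11.3 = 0.6195.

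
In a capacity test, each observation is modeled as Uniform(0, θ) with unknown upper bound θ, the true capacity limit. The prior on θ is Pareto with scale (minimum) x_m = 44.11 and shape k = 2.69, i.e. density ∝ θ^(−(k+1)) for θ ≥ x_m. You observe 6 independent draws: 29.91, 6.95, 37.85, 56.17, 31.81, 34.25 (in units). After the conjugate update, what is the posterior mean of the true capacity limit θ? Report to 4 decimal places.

A Pareto(scale x_m, shape k) prior on the upper bound θ of Uniform(0, θ) is conjugate: posterior is Pareto(max(x_m, max xᵢ), k + n).
Sample maximum = 56.17; prior scale x_m = 44.11 → posterior scale = max = 56.17.
Posterior shape = 2.69 + 6 = 8.69.
E[θ|data] = k·x_m/(k−1) = 8.69·56.17/7.69 = 63.4743.

63.4743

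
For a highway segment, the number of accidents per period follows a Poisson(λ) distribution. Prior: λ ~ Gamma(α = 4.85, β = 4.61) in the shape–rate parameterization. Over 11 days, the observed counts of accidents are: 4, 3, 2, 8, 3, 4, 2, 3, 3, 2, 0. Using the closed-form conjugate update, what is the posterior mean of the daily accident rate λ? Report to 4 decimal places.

With a Gamma(shape α, rate β) prior, the Poisson likelihood is conjugate: the posterior is Gamma(α + ΣXᵢ, β + n).
Sum of counts S = 34 over n = 11 days.
Posterior: Gamma(α+S, β+n) = Gamma(4.85+34, 4.61+11) = Gamma(38.85, 15.61).
Posterior mean = α/β = 38.85/15.61 = 2.4888.

2.4888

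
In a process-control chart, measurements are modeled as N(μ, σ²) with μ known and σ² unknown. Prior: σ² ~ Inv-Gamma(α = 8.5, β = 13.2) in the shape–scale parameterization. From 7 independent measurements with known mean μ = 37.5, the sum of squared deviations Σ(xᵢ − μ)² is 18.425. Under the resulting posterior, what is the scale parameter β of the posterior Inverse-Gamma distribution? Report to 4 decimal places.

22.4125

With known mean μ and an Inverse-Gamma(α, β) prior on σ², the Normal likelihood is conjugate: posterior is Inv-Gamma(α + n/2, β + Σ(xᵢ−μ)²/2).
Posterior: Inv-Gamma(8.5 + 7/2, 13.2 + 18.425/2) = Inv-Gamma(12.00, 22.4125).
Posterior β = 22.4125.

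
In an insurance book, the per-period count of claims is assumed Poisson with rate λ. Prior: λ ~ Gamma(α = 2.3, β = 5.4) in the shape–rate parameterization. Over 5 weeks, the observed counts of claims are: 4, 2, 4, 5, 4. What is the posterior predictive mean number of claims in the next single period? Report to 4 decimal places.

With a Gamma(shape α, rate β) prior, the Poisson likelihood is conjugate: the posterior is Gamma(α + ΣXᵢ, β + n).
Sum of counts S = 19 over n = 5 weeks.
Posterior: Gamma(α+S, β+n) = Gamma(2.3+19, 5.4+5) = Gamma(21.3, 10.4).
The predictive distribution for one future period is NegBinom with mean α/β = 2.0481.

2.0481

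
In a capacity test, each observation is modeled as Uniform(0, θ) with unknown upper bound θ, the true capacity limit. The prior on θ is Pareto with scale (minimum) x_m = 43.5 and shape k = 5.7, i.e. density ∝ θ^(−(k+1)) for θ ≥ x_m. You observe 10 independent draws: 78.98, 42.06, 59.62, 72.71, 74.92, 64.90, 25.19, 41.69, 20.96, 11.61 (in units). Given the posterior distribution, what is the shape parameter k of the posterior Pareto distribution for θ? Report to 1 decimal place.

A Pareto(scale x_m, shape k) prior on the upper bound θ of Uniform(0, θ) is conjugate: posterior is Pareto(max(x_m, max xᵢ), k + n).
Sample maximum = 78.98; prior scale x_m = 43.5 → posterior scale = max = 78.98.
Posterior shape = 5.7 + 10 = 15.7.
Posterior shape k = 15.7.

15.7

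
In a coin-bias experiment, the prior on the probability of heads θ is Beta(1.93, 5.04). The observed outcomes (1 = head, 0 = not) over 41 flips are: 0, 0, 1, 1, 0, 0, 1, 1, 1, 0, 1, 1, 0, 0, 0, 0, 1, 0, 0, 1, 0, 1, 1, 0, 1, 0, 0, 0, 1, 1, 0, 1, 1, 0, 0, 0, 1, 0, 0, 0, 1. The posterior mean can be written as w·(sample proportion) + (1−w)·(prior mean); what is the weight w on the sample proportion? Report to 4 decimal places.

0.8547

The Beta prior is conjugate to a Binomial/Bernoulli likelihood; the update adds successes to α and failures to β.
Posterior mean = (α₀+k)/(α₀+β₀+n) = [n/(α₀+β₀+n)]·(k/n) + [(α₀+β₀)/(α₀+β₀+n)]·α₀/(α₀+β₀), so only n and the prior enter the weight.
The weight on the data is w = n/(α₀+β₀+n) = 41/(1.93+5.04+41) = 41/47.97 = 0.8547.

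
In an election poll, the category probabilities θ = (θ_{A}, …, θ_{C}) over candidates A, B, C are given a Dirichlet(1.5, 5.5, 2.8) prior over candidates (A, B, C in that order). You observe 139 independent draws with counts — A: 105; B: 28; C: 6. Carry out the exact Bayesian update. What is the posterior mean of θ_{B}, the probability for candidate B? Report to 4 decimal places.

The Dirichlet prior is conjugate to the Multinomial likelihood: each posterior αⱼ = prior αⱼ + observed count nⱼ.
Posterior concentration: (106.5, 33.5, 8.8), total = 148.8.
E[θ_{B}|data] = α_{B}/Σα = 33.5/148.8 = 0.2251.

0.2251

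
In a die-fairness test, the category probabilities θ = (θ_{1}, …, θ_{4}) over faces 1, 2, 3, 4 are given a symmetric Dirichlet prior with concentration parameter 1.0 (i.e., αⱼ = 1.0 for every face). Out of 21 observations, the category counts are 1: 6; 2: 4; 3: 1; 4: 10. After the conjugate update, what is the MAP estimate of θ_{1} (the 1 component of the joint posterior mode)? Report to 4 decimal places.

0.2857

The Dirichlet prior is conjugate to the Multinomial likelihood: each posterior αⱼ = prior αⱼ + observed count nⱼ.
Posterior concentration: (7.0, 5.0, 2.0, 11.0), total = 25.0.
Joint mode component: (α_{1}−1)/(Σα−K) = 6.0/21.0 = 0.2857.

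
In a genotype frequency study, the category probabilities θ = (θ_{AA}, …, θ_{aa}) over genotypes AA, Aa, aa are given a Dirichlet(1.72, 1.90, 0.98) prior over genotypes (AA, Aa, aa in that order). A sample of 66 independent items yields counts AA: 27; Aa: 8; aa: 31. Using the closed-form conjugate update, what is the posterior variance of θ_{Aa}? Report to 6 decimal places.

0.001684

The Dirichlet prior is conjugate to the Multinomial likelihood: each posterior αⱼ = prior αⱼ + observed count nⱼ.
Posterior concentration: (28.72, 9.90, 31.98), total = 70.60.
Var[θ_j] = α_j(Σα−α_j)/((Σα)²(Σα+1)) = 9.90·60.70/(70.60²·71.60) = 0.001684.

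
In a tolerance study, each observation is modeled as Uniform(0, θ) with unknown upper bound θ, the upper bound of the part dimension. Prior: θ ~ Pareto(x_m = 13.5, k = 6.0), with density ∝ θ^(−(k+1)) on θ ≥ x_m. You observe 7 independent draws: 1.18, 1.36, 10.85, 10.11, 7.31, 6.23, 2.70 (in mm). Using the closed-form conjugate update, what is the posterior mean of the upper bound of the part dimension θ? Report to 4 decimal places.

A Pareto(scale x_m, shape k) prior on the upper bound θ of Uniform(0, θ) is conjugate: posterior is Pareto(max(x_m, max xᵢ), k + n).
Sample maximum = 10.85; prior scale x_m = 13.5 → posterior scale = max = 13.50.
Posterior shape = 6.0 + 7 = 13.0.
E[θ|data] = k·x_m/(k−1) = 13.0·13.50/12.0 = 14.6250.

14.6250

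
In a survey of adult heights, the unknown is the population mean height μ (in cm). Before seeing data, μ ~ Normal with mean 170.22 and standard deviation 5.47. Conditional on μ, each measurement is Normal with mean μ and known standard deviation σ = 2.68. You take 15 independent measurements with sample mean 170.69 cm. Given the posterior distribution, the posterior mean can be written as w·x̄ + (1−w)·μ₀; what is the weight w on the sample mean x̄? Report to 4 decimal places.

0.9842

For Normal data with known variance σ², a Normal(μ₀, σ₀²) prior on μ is conjugate. Posterior precision = 1/σ₀² + n/σ²; posterior mean is the precision-weighted average of μ₀ and x̄.
σ₀² = 5.47² = 29.9209, σ² = 2.68² = 7.1824. Prior precision 1/σ₀² = 1/29.9209; data precision n/σ² = 15/7.1824.
w = (n/σ²)/(1/σ₀² + n/σ²) = n·σ₀²/(σ² + n·σ₀²) = 15·29.9209/(7.1824 + 15·29.9209) = 448.8135/455.9959 = 0.9842.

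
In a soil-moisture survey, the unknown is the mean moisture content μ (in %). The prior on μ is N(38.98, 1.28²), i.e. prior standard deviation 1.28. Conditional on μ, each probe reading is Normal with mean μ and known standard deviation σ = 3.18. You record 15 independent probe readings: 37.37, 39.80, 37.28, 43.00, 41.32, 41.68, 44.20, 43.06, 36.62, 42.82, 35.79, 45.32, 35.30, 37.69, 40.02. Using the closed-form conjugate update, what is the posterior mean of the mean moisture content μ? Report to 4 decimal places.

39.7626

For Normal data with known variance σ², a Normal(μ₀, σ₀²) prior on μ is conjugate. Posterior precision = 1/σ₀² + n/σ²; posterior mean is the precision-weighted average of μ₀ and x̄.
Σxᵢ = 37.37 + 39.80 + 37.28 + 43.00 + 41.32 + 41.68 + 44.20 + 43.06 + 36.62 + 42.82 + 35.79 + 45.32 + 35.30 + 37.69 + 40.02 = 601.27, so n·x̄ = 601.27.
σ₀² = 1.28² = 1.6384, σ² = 3.18² = 10.1124; σ² + n·σ₀² = 10.1124 + 15·1.6384 = 34.6884.
Posterior mean = (μ₀/σ₀² + n·x̄/σ²)/(1/σ₀² + n/σ²) = (σ²·μ₀ + σ₀²·n·x̄)/(σ² + n·σ₀²) = (10.1124·38.98 + 1.6384·601.27)/34.6884 = 1379.30212/34.6884 = 39.7626.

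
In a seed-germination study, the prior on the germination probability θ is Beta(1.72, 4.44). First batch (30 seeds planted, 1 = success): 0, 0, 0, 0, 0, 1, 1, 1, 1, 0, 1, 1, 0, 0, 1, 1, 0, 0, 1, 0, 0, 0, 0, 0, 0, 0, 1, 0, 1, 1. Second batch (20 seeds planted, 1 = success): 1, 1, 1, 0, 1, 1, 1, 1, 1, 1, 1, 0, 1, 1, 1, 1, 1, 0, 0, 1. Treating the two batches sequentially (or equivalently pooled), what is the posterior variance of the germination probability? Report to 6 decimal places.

0.004359

The Beta prior is conjugate to a Binomial/Bernoulli likelihood; the update adds successes to α and failures to β.
After batch 1: Beta(1.72+12, 4.44+18) = Beta(13.72, 22.44).
After batch 2: Beta(13.72+16, 22.44+4) = Beta(29.72, 26.44).
Var = αβ/((α+β)²(α+β+1)) = 29.72·26.44/(56.16²·57.16) = 0.004359.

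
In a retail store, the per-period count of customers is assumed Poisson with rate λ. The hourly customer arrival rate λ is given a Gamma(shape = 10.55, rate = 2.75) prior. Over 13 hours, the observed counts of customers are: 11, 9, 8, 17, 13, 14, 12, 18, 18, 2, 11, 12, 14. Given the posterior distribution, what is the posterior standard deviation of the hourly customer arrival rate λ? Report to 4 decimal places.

With a Gamma(shape α, rate β) prior, the Poisson likelihood is conjugate: the posterior is Gamma(α + ΣXᵢ, β + n).
Sum of counts S = 159 over n = 13 hours.
Posterior: Gamma(α+S, β+n) = Gamma(10.55+159, 2.75+13) = Gamma(169.55, 15.75).
SD = √α/β = √169.55/15.75 = 0.8267.

0.8267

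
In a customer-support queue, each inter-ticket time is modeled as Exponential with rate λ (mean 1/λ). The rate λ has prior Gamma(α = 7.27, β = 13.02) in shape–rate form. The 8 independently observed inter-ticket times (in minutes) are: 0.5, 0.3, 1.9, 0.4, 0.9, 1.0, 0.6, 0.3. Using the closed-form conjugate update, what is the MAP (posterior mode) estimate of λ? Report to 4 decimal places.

0.7542

With a Gamma(shape α, rate β) prior on the exponential rate λ, the posterior after n observations with total T = Σxᵢ is Gamma(α+n, β+T).
Sum of observations T = 5.9 minutes; n = 8.
Posterior: Gamma(7.27+8, 13.02+5.9) = Gamma(15.27, 18.92).
Mode = (α−1)/β = 0.7542.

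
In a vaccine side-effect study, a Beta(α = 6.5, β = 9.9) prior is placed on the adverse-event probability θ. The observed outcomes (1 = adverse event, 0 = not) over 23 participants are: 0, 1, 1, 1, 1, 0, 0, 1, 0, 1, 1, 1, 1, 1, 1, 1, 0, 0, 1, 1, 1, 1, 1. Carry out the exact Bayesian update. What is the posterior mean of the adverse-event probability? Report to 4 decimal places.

0.5964

The Beta prior is conjugate to a Binomial/Bernoulli likelihood; the update adds successes to α and failures to β.
Posterior: Beta(α+k, β+n−k) = Beta(6.5+17, 9.9+6) = Beta(23.5, 15.9).
Posterior mean = α/(α+β) = 23.5/39.4 = 0.5964.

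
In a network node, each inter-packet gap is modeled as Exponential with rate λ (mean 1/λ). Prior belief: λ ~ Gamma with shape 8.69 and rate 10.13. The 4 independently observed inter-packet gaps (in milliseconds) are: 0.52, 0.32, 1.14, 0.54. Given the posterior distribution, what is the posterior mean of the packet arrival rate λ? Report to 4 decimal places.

1.0032

With a Gamma(shape α, rate β) prior on the exponential rate λ, the posterior after n observations with total T = Σxᵢ is Gamma(α+n, β+T).
Sum of observations T = 2.52 milliseconds; n = 4.
Posterior: Gamma(8.69+4, 10.13+2.52) = Gamma(12.69, 12.65).
Posterior mean of λ = α/β = 12.69/12.65 = 1.0032.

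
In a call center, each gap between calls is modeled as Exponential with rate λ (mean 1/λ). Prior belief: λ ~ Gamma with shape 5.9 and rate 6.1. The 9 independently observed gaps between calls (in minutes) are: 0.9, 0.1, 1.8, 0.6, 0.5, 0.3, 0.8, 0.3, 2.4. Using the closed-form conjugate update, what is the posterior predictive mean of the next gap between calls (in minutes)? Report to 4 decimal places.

0.9928

With a Gamma(shape α, rate β) prior on the exponential rate λ, the posterior after n observations with total T = Σxᵢ is Gamma(α+n, β+T).
Sum of observations T = 7.7 minutes; n = 9.
Posterior: Gamma(5.9+9, 6.1+7.7) = Gamma(14.9, 13.8).
The predictive distribution for the next observation is Lomax; its mean is β/(α−1) = 13.8/13.9 = 0.9928.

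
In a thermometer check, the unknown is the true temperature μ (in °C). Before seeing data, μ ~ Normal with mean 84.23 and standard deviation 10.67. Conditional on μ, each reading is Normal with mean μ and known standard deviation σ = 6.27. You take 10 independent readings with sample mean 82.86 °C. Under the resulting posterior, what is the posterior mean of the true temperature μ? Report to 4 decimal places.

For Normal data with known variance σ², a Normal(μ₀, σ₀²) prior on μ is conjugate. Posterior precision = 1/σ₀² + n/σ²; posterior mean is the precision-weighted average of μ₀ and x̄.
n·x̄ = 10·82.86 = 828.6.
σ₀² = 10.67² = 113.8489, σ² = 6.27² = 39.3129; σ² + n·σ₀² = 39.3129 + 10·113.8489 = 1177.8019.
Posterior mean = (μ₀/σ₀² + n·x̄/σ²)/(1/σ₀² + n/σ²) = (σ²·μ₀ + σ₀²·n·x̄)/(σ² + n·σ₀²) = (39.3129·84.23 + 113.8489·828.6)/1177.8019 = 97646.524107/1177.8019 = 82.9057.

82.9057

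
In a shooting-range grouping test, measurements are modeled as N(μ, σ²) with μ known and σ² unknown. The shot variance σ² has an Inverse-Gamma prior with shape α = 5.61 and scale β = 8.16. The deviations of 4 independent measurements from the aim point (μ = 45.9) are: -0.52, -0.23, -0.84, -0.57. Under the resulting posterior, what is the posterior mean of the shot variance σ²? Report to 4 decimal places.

1.3369

With known mean μ and an Inverse-Gamma(α, β) prior on σ², the Normal likelihood is conjugate: posterior is Inv-Gamma(α + n/2, β + Σ(xᵢ−μ)²/2).
Σ(xᵢ−μ)² = (-0.52)² + (-0.23)² + (-0.84)² + (-0.57)² = 1.3538.
Posterior: Inv-Gamma(5.61 + 4/2, 8.16 + 1.3538/2) = Inv-Gamma(7.61, 8.83690).
E[σ²|data] = β/(α−1) = 8.83690/6.61 = 1.3369.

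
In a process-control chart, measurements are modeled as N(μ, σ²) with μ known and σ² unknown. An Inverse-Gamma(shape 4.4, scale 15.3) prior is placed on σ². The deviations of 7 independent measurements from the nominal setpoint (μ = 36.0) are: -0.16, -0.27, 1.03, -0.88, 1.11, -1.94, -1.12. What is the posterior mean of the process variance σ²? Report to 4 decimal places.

2.8104

With known mean μ and an Inverse-Gamma(α, β) prior on σ², the Normal likelihood is conjugate: posterior is Inv-Gamma(α + n/2, β + Σ(xᵢ−μ)²/2).
Σ(xᵢ−μ)² = (-0.16)² + (-0.27)² + (1.03)² + (-0.88)² + (1.11)² + (-1.94)² + (-1.12)² = 8.1839.
Posterior: Inv-Gamma(4.4 + 7/2, 15.3 + 8.1839/2) = Inv-Gamma(7.90, 19.39195).
E[σ²|data] = β/(α−1) = 19.39195/6.90 = 2.8104.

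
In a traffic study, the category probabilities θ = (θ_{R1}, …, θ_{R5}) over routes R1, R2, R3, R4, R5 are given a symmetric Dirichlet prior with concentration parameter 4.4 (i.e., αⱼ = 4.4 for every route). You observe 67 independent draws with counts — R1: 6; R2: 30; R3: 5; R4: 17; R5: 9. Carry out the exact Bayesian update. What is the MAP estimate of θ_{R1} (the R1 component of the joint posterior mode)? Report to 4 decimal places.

The Dirichlet prior is conjugate to the Multinomial likelihood: each posterior αⱼ = prior αⱼ + observed count nⱼ.
Posterior concentration: (10.4, 34.4, 9.4, 21.4, 13.4), total = 89.0.
Joint mode component: (α_{R1}−1)/(Σα−K) = 9.4/84.0 = 0.1119.

0.1119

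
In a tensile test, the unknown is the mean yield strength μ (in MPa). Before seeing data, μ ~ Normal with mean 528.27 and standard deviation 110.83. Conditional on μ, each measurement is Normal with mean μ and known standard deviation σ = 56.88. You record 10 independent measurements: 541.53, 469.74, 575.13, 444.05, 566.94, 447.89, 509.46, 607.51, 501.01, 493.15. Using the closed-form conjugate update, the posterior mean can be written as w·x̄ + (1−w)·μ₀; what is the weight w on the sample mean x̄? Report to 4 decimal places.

For Normal data with known variance σ², a Normal(μ₀, σ₀²) prior on μ is conjugate. Posterior precision = 1/σ₀² + n/σ²; posterior mean is the precision-weighted average of μ₀ and x̄.
σ₀² = 110.83² = 12283.2889, σ² = 56.88² = 3235.3344. Prior precision 1/σ₀² = 1/12283.2889; data precision n/σ² = 10/3235.3344.
w = (n/σ²)/(1/σ₀² + n/σ²) = n·σ₀²/(σ² + n·σ₀²) = 10·12283.2889/(3235.3344 + 10·12283.2889) = 122832.889/126068.2234 = 0.9743.

0.9743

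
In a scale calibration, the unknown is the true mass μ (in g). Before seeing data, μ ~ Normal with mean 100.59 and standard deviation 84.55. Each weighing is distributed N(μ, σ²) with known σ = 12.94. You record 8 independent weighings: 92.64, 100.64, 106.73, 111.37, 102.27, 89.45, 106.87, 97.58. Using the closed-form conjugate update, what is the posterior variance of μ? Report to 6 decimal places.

20.869347

For Normal data with known variance σ², a Normal(μ₀, σ₀²) prior on μ is conjugate. Posterior precision = 1/σ₀² + n/σ²; posterior mean is the precision-weighted average of μ₀ and x̄.
σ₀² = 84.55² = 7148.7025, σ² = 12.94² = 167.4436; σ² + n·σ₀² = 167.4436 + 8·7148.7025 = 57357.0636.
Posterior precision = 1/σ₀² + n/σ² = 1/7148.7025 + 8/167.4436 = (σ² + n·σ₀²)/(σ₀²σ²) = 57357.0636/(7148.7025·167.4436); posterior variance σₙ² = σ₀²σ²/(σ² + n·σ₀²) = 7148.7025·167.4436/57357.0636 = 20.869347.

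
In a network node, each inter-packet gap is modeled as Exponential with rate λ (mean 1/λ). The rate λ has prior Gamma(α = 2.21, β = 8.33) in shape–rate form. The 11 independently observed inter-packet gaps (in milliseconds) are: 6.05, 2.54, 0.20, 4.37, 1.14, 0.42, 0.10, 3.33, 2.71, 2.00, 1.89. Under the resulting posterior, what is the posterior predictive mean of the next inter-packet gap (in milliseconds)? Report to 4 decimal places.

2.7093

With a Gamma(shape α, rate β) prior on the exponential rate λ, the posterior after n observations with total T = Σxᵢ is Gamma(α+n, β+T).
Sum of observations T = 24.75 milliseconds; n = 11.
Posterior: Gamma(2.21+11, 8.33+24.75) = Gamma(13.21, 33.08).
The predictive distribution for the next observation is Lomax; its mean is β/(α−1) = 33.08/12.21 = 2.7093.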